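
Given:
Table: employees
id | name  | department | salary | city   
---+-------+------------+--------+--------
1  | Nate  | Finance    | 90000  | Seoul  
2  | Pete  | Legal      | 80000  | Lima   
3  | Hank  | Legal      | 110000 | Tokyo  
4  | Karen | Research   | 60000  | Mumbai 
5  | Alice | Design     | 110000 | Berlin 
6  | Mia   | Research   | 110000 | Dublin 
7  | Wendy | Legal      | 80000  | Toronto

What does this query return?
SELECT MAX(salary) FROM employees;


Salaries: 90000, 80000, 110000, 60000, 110000, 110000, 80000
MAX = 110000

110000


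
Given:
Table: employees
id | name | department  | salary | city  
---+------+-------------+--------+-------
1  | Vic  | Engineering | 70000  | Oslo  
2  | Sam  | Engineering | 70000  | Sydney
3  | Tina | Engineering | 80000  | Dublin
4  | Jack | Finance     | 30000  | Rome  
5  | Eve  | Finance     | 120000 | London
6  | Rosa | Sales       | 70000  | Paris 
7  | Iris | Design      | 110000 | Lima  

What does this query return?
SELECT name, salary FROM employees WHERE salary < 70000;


Filtering: salary < 70000
Matching: 1 rows

1 rows:
Jack, 30000


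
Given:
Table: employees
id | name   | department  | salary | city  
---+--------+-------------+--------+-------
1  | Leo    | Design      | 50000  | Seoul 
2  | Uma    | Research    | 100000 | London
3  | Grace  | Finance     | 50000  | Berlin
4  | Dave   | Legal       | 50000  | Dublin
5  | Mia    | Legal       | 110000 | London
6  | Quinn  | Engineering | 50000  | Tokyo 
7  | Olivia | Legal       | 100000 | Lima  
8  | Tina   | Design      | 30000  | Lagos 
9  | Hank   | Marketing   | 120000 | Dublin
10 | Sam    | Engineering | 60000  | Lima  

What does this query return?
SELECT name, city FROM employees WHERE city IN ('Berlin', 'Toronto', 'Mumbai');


Filtering: city IN ('Berlin', 'Toronto', 'Mumbai')
Matching: 1 rows

1 rows:
Grace, Berlin


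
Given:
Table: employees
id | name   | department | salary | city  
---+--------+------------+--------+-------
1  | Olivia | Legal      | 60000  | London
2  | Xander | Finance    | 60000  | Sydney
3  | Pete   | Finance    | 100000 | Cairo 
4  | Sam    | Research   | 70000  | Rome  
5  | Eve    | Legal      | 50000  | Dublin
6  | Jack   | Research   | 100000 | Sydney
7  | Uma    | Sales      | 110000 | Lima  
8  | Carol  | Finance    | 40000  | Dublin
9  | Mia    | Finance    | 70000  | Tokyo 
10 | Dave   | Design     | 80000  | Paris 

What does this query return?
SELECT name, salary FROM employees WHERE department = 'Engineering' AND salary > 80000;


Filtering: department = 'Engineering' AND salary > 80000
Matching: 0 rows

Empty result set (0 rows)


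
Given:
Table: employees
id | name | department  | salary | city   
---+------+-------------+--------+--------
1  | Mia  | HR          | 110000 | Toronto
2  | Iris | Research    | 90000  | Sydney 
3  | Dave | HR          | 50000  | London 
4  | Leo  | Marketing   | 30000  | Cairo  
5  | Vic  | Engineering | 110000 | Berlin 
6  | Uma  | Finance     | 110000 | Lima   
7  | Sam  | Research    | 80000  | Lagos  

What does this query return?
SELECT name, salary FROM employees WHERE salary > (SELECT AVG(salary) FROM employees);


Subquery: AVG(salary) = 82857.14
Filtering: salary > 82857.14
  Mia (110000) -> MATCH
  Iris (90000) -> MATCH
  Vic (110000) -> MATCH
  Uma (110000) -> MATCH


4 rows:
Mia, 110000
Iris, 90000
Vic, 110000
Uma, 110000


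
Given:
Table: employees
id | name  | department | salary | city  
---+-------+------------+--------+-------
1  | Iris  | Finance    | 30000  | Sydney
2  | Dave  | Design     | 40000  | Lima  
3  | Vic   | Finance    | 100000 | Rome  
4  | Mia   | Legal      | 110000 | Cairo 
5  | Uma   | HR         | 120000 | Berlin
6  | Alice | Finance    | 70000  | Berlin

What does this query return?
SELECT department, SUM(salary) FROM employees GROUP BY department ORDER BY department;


Summing salary within each department:
  Design: 40000 = 40000
  Finance: 30000 + 100000 + 70000 = 200000
  HR: 120000 = 120000
  Legal: 110000 = 110000


4 groups:
Design, 40000
Finance, 200000
HR, 120000
Legal, 110000


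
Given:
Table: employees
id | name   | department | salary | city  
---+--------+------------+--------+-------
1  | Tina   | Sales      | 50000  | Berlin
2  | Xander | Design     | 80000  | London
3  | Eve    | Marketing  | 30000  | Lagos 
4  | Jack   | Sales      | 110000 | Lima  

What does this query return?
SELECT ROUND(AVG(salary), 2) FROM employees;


SUM(salary) = 270000
COUNT = 4
ROUND(AVG, 2) = ROUND(270000 / 4, 2) = 67500.0

67500.0


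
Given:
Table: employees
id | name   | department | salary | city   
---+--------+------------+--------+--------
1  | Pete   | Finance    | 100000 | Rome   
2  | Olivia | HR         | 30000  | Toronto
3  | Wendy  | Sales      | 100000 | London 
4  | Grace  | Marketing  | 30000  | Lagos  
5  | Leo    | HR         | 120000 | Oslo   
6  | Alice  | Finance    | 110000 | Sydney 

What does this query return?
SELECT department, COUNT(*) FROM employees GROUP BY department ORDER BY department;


Assigning each row to its department group:
  Pete -> Finance
  Olivia -> HR
  Wendy -> Sales
  Grace -> Marketing
  Leo -> HR
  Alice -> Finance


4 groups:
Finance, 2
HR, 2
Marketing, 1
Sales, 1


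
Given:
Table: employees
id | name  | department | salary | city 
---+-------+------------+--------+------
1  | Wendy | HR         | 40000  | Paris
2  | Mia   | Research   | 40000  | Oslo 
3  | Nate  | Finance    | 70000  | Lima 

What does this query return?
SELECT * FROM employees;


SELECT * returns all 3 rows with all columns

3 rows:
1, Wendy, HR, 40000, Paris
2, Mia, Research, 40000, Oslo
3, Nate, Finance, 70000, Lima


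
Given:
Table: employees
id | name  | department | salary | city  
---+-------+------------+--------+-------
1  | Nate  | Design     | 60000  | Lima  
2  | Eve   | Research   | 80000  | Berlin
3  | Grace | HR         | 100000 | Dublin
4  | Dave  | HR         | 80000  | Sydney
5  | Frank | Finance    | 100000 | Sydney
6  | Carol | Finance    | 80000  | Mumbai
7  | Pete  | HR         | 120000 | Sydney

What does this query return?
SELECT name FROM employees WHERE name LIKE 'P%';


LIKE 'P%' matches names starting with 'P'
Matching: 1

1 rows:
Pete


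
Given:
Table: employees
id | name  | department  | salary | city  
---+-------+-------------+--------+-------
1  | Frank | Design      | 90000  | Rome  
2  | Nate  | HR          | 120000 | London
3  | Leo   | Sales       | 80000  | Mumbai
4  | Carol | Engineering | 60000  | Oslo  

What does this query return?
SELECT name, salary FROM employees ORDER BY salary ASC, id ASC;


Sorting by salary ASC, then id ASC for ties

4 rows:
Carol, 60000
Leo, 80000
Frank, 90000
Nate, 120000


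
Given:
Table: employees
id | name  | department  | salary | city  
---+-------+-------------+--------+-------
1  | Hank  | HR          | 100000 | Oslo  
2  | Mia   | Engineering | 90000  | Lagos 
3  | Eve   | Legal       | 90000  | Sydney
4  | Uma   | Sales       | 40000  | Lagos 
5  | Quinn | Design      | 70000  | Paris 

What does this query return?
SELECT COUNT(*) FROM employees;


COUNT(*) counts all rows

5


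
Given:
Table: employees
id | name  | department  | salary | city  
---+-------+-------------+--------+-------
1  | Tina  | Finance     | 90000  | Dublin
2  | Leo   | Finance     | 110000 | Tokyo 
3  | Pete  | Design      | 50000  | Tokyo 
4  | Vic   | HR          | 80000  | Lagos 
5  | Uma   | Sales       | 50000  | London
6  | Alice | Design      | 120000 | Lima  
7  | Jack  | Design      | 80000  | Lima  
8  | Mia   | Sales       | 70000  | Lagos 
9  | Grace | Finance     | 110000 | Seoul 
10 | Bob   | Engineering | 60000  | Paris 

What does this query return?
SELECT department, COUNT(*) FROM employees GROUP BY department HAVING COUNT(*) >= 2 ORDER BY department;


Groups with count >= 2:
  Design: 3 -> PASS
  Finance: 3 -> PASS
  Sales: 2 -> PASS
  Engineering: 1 -> filtered out
  HR: 1 -> filtered out


3 groups:
Design, 3
Finance, 3
Sales, 2


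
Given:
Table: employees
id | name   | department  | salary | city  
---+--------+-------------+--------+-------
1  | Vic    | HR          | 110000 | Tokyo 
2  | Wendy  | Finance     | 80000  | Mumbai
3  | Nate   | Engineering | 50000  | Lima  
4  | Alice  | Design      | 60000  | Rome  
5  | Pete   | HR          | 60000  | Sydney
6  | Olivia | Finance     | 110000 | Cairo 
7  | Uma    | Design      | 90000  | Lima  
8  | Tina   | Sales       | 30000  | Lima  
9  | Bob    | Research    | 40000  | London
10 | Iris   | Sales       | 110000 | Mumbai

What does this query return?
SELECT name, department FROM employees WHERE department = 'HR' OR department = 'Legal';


Filtering: department = 'HR' OR 'Legal'
Matching: 2 rows

2 rows:
Vic, HR
Pete, HR


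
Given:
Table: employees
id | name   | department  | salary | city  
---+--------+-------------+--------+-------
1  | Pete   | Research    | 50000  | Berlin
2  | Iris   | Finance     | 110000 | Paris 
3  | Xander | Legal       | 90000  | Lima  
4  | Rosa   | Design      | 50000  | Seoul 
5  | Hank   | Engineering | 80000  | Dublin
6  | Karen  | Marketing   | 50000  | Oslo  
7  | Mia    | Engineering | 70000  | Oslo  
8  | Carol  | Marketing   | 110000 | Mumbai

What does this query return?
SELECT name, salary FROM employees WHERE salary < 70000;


Filtering: salary < 70000
Matching: 3 rows

3 rows:
Pete, 50000
Rosa, 50000
Karen, 50000


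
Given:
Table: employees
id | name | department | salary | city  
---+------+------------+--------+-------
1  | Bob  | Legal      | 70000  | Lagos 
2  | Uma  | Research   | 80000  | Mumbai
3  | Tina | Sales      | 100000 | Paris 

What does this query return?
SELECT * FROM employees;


SELECT * returns all 3 rows with all columns

3 rows:
1, Bob, Legal, 70000, Lagos
2, Uma, Research, 80000, Mumbai
3, Tina, Sales, 100000, Paris


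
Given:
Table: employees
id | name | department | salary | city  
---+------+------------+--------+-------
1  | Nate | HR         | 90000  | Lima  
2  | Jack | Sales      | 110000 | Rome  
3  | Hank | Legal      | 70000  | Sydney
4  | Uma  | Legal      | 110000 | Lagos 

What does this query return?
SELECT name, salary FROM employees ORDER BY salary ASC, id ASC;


Sorting by salary ASC, then id ASC for ties

4 rows:
Hank, 70000
Nate, 90000
Jack, 110000
Uma, 110000


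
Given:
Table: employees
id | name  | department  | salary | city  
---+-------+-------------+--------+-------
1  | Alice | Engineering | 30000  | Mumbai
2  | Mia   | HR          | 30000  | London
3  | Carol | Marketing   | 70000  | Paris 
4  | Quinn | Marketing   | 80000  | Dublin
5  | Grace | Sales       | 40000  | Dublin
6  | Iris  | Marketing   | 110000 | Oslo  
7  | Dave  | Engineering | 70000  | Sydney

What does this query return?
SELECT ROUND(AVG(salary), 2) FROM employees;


SUM(salary) = 430000
COUNT = 7
ROUND(AVG, 2) = ROUND(430000 / 7, 2) = 61428.57

61428.57


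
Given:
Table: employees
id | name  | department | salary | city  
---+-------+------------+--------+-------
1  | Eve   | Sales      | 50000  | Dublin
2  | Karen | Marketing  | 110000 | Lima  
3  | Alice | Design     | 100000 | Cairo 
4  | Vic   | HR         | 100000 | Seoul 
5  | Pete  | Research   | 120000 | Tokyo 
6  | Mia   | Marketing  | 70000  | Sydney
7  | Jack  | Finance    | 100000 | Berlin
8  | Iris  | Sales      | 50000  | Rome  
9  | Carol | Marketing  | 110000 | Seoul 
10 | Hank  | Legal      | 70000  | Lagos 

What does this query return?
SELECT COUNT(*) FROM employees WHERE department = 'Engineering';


Counting rows where department = 'Engineering'


0


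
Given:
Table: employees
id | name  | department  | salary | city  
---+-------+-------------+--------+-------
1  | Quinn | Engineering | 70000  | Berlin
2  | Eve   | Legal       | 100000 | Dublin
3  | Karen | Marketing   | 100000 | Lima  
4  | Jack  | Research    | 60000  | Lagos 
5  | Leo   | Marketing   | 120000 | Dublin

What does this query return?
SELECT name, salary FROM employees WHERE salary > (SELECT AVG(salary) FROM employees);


Subquery: AVG(salary) = 90000.0
Filtering: salary > 90000.0
  Eve (100000) -> MATCH
  Karen (100000) -> MATCH
  Leo (120000) -> MATCH


3 rows:
Eve, 100000
Karen, 100000
Leo, 120000


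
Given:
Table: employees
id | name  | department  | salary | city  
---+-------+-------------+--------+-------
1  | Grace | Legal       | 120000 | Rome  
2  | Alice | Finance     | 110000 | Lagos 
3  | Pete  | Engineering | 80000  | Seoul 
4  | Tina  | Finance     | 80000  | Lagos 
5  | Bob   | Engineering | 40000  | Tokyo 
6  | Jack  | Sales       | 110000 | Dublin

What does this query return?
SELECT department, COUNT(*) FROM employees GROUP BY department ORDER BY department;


Assigning each row to its department group:
  Grace -> Legal
  Alice -> Finance
  Pete -> Engineering
  Tina -> Finance
  Bob -> Engineering
  Jack -> Sales


4 groups:
Engineering, 2
Finance, 2
Legal, 1
Sales, 1


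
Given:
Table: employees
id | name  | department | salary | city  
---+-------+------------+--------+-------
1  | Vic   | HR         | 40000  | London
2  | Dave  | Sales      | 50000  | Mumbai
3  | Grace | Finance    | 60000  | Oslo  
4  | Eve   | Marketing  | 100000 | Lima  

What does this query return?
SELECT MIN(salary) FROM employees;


Salaries: 40000, 50000, 60000, 100000
MIN = 40000

40000


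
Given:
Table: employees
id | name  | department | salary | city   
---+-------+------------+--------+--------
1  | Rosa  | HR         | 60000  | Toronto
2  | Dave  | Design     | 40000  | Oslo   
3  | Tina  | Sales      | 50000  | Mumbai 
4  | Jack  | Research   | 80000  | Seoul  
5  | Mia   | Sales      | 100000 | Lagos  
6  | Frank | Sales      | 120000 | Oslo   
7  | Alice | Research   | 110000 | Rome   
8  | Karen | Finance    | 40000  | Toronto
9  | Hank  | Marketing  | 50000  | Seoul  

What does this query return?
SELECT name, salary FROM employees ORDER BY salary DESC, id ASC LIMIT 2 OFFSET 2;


Sort by salary DESC (id ASC tiebreak), then skip 2 and take 2
Rows 3 through 4

2 rows:
Mia, 100000
Jack, 80000


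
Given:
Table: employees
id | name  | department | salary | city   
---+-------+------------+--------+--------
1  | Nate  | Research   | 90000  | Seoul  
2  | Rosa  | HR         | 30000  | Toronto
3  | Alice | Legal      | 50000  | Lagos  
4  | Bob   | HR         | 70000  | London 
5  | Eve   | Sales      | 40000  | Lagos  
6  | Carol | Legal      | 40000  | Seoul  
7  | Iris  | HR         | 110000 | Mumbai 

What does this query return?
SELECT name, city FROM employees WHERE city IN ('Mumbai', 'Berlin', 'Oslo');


Filtering: city IN ('Mumbai', 'Berlin', 'Oslo')
Matching: 1 rows

1 rows:
Iris, Mumbai


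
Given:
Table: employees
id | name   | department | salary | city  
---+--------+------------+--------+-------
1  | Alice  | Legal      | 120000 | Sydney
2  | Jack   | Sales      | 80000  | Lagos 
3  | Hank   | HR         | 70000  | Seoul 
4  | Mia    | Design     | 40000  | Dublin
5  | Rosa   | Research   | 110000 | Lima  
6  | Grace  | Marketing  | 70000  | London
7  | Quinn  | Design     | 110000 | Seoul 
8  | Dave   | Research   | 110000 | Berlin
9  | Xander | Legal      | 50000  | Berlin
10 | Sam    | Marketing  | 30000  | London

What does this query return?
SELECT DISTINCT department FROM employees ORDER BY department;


All 'department' values (row order): Legal, Sales, HR, Design, Research, Marketing, Design, Research, Legal, Marketing
Removing duplicates leaves 6 unique value(s).

6 values:
Design
HR
Legal
Marketing
Research
Sales


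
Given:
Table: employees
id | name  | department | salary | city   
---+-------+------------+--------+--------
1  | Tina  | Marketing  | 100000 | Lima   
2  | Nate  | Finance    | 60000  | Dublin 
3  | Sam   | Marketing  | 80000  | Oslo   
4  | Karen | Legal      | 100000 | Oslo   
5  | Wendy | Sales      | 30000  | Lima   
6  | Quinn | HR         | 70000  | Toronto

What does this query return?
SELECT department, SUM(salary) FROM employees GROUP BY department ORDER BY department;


Summing salary within each department:
  Finance: 60000 = 60000
  HR: 70000 = 70000
  Legal: 100000 = 100000
  Marketing: 100000 + 80000 = 180000
  Sales: 30000 = 30000


5 groups:
Finance, 60000
HR, 70000
Legal, 100000
Marketing, 180000
Sales, 30000


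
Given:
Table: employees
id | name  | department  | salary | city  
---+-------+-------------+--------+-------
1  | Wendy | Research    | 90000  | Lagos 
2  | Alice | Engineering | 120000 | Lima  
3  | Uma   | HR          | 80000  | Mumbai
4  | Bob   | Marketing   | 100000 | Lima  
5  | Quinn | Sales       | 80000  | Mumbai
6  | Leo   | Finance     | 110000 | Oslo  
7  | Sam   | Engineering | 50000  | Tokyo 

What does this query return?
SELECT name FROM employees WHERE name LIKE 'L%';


LIKE 'L%' matches names starting with 'L'
Matching: 1

1 rows:
Leo


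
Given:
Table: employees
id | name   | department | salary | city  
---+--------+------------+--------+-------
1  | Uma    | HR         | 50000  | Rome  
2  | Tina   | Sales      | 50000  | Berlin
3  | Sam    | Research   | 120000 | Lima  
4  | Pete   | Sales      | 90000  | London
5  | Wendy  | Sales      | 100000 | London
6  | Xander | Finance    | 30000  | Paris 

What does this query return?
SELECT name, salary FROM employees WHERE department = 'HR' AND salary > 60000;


Filtering: department = 'HR' AND salary > 60000
Matching: 0 rows

Empty result set (0 rows)


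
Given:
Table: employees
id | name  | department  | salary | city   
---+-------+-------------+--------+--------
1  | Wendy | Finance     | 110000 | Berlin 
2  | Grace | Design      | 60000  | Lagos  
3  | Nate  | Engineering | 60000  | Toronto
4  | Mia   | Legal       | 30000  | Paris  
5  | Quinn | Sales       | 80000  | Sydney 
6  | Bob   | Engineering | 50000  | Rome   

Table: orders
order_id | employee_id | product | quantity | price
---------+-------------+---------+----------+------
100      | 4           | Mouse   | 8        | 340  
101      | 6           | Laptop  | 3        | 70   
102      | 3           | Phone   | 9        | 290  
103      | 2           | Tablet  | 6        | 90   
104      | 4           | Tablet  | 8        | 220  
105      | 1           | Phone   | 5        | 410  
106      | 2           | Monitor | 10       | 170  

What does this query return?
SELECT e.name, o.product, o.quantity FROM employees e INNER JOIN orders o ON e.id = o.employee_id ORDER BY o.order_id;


Joining employees.id = orders.employee_id:
  employee Mia (id=4) -> order Mouse
  employee Bob (id=6) -> order Laptop
  employee Nate (id=3) -> order Phone
  employee Grace (id=2) -> order Tablet
  employee Mia (id=4) -> order Tablet
  employee Wendy (id=1) -> order Phone
  employee Grace (id=2) -> order Monitor


7 rows:
Mia, Mouse, 8
Bob, Laptop, 3
Nate, Phone, 9
Grace, Tablet, 6
Mia, Tablet, 8
Wendy, Phone, 5
Grace, Monitor, 10


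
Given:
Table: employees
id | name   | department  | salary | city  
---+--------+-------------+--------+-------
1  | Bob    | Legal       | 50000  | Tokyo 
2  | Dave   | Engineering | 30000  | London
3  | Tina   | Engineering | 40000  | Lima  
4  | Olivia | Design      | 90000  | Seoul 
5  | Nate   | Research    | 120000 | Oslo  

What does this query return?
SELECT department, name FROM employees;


Projecting columns: department, name

5 rows:
Legal, Bob
Engineering, Dave
Engineering, Tina
Design, Olivia
Research, Nate


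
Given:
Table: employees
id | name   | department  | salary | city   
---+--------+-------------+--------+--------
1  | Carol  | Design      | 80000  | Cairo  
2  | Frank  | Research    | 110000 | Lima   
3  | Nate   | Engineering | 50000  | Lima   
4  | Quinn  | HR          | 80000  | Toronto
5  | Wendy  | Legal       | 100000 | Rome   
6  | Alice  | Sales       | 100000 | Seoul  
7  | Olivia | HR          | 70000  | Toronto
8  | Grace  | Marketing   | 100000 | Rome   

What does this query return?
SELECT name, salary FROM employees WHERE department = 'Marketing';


Filtering: department = 'Marketing'
Matching rows: 1

1 rows:
Grace, 100000


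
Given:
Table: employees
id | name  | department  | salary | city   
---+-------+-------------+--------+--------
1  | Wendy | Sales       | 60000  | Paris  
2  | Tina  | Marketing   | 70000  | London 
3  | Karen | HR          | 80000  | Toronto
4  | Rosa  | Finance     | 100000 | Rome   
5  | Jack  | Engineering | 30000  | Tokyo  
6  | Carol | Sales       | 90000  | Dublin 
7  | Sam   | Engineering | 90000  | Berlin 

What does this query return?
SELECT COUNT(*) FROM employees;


COUNT(*) counts all rows

7


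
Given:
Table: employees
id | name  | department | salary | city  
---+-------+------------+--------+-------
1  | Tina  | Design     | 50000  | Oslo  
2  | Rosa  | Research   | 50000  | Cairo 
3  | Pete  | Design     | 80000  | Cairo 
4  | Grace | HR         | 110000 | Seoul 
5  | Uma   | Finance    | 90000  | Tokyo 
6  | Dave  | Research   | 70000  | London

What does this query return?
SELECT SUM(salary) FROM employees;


SUM(salary) = 50000 + 50000 + 80000 + 110000 + 90000 + 70000 = 450000

450000


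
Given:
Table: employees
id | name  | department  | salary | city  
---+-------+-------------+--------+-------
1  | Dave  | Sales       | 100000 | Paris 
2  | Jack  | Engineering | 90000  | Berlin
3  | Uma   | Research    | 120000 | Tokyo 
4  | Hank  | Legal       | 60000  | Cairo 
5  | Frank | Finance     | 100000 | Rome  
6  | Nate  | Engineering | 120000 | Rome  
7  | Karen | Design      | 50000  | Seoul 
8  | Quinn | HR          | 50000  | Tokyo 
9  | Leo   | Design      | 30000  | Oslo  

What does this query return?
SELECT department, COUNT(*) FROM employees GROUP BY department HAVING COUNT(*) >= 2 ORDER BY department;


Groups with count >= 2:
  Design: 2 -> PASS
  Engineering: 2 -> PASS
  Finance: 1 -> filtered out
  HR: 1 -> filtered out
  Legal: 1 -> filtered out
  Research: 1 -> filtered out
  Sales: 1 -> filtered out


2 groups:
Design, 2
Engineering, 2


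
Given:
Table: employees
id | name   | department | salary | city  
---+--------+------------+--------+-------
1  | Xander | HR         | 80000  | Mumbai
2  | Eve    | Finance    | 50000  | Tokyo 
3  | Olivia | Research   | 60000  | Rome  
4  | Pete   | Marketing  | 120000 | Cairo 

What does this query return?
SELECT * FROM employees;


SELECT * returns all 4 rows with all columns

4 rows:
1, Xander, HR, 80000, Mumbai
2, Eve, Finance, 50000, Tokyo
3, Olivia, Research, 60000, Rome
4, Pete, Marketing, 120000, Cairo


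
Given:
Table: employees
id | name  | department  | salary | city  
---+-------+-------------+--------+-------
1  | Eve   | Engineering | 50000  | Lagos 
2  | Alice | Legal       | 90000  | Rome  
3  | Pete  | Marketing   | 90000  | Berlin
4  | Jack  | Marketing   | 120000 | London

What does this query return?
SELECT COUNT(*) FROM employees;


COUNT(*) counts all rows

4


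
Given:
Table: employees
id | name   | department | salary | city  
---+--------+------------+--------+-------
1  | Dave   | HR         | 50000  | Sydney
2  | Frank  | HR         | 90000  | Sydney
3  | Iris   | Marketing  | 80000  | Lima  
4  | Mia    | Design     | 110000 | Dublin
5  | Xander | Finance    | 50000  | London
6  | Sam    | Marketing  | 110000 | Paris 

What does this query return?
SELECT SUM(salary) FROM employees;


SUM(salary) = 50000 + 90000 + 80000 + 110000 + 50000 + 110000 = 490000

490000


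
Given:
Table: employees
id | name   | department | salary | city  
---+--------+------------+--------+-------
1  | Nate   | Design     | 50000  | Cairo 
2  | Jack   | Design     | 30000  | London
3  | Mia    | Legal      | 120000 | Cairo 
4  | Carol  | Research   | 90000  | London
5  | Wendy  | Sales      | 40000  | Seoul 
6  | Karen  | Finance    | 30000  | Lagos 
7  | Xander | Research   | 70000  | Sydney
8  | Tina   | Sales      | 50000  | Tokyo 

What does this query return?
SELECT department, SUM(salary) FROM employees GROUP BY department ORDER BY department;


Summing salary within each department:
  Design: 50000 + 30000 = 80000
  Finance: 30000 = 30000
  Legal: 120000 = 120000
  Research: 90000 + 70000 = 160000
  Sales: 40000 + 50000 = 90000


5 groups:
Design, 80000
Finance, 30000
Legal, 120000
Research, 160000
Sales, 90000


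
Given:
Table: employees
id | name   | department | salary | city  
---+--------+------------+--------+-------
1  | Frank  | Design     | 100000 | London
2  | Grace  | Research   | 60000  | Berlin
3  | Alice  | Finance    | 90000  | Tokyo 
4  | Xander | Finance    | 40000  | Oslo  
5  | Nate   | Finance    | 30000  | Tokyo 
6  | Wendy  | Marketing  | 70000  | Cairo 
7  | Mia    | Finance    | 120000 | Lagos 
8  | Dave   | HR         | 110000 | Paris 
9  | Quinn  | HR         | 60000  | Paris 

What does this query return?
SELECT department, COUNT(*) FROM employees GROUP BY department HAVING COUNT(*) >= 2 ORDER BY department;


Groups with count >= 2:
  Finance: 4 -> PASS
  HR: 2 -> PASS
  Design: 1 -> filtered out
  Marketing: 1 -> filtered out
  Research: 1 -> filtered out


2 groups:
Finance, 4
HR, 2


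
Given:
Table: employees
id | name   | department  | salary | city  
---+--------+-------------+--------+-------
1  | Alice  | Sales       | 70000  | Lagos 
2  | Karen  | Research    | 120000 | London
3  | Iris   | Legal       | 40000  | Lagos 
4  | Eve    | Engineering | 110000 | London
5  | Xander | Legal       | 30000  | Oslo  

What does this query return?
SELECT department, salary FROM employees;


Projecting columns: department, salary

5 rows:
Sales, 70000
Research, 120000
Legal, 40000
Engineering, 110000
Legal, 30000


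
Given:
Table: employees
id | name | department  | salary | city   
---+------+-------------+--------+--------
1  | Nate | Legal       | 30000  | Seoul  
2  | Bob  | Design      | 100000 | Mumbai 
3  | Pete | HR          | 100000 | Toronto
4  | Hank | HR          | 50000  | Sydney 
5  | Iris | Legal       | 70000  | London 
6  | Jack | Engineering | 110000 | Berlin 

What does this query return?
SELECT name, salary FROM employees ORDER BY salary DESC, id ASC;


Sorting by salary DESC, then id ASC for ties

6 rows:
Jack, 110000
Bob, 100000
Pete, 100000
Iris, 70000
Hank, 50000
Nate, 30000


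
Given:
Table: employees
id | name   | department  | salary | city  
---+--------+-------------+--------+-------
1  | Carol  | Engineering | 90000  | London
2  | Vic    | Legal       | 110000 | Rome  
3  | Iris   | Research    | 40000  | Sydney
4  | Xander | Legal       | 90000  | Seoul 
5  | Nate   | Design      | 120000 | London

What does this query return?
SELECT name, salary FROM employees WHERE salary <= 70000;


Filtering: salary <= 70000
Matching: 1 rows

1 rows:
Iris, 40000


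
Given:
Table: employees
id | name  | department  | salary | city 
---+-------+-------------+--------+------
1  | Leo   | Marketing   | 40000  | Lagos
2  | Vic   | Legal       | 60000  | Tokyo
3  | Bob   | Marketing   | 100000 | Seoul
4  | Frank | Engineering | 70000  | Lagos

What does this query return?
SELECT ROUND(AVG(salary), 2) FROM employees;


SUM(salary) = 270000
COUNT = 4
ROUND(AVG, 2) = ROUND(270000 / 4, 2) = 67500.0

67500.0


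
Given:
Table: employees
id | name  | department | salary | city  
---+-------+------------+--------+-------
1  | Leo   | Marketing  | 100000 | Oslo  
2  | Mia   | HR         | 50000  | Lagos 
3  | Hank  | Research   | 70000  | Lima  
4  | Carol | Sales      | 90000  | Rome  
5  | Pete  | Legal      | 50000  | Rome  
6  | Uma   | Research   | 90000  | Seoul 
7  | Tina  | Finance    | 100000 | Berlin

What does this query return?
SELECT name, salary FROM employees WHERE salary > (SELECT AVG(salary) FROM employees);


Subquery: AVG(salary) = 78571.43
Filtering: salary > 78571.43
  Leo (100000) -> MATCH
  Carol (90000) -> MATCH
  Uma (90000) -> MATCH
  Tina (100000) -> MATCH


4 rows:
Leo, 100000
Carol, 90000
Uma, 90000
Tina, 100000


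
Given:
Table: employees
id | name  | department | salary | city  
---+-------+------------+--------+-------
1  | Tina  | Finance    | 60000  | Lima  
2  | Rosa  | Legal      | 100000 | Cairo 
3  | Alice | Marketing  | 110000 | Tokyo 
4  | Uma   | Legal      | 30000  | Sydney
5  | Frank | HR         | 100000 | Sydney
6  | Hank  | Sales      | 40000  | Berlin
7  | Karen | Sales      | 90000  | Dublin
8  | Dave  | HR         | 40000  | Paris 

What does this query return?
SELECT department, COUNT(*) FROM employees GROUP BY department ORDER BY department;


Assigning each row to its department group:
  Tina -> Finance
  Rosa -> Legal
  Alice -> Marketing
  Uma -> Legal
  Frank -> HR
  Hank -> Sales
  Karen -> Sales
  Dave -> HR


5 groups:
Finance, 1
HR, 2
Legal, 2
Marketing, 1
Sales, 2


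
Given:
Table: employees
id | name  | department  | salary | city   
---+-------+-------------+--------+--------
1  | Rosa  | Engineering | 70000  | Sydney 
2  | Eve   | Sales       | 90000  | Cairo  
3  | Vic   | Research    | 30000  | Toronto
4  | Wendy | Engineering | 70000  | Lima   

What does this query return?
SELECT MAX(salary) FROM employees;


Salaries: 70000, 90000, 30000, 70000
MAX = 90000

90000


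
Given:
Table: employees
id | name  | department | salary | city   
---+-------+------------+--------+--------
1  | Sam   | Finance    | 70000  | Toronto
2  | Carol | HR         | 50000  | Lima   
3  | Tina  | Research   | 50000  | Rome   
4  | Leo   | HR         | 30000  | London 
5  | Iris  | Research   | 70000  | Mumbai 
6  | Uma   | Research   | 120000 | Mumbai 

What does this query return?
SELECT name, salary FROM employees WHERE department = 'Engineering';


Filtering: department = 'Engineering'
Matching rows: 0

Empty result set (0 rows)


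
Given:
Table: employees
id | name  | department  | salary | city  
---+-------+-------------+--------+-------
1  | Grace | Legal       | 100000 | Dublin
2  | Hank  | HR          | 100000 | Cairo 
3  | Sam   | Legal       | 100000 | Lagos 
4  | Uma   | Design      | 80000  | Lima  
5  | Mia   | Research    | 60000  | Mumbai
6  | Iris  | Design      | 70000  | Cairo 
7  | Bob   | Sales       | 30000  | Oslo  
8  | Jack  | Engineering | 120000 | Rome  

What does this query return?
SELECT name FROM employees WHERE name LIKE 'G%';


LIKE 'G%' matches names starting with 'G'
Matching: 1

1 rows:
Grace


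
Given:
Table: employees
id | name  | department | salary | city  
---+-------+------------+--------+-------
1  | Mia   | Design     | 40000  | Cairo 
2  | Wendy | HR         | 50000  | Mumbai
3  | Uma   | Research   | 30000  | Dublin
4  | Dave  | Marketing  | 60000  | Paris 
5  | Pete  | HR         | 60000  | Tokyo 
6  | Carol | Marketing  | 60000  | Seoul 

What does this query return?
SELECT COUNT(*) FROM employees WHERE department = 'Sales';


Counting rows where department = 'Sales'


0


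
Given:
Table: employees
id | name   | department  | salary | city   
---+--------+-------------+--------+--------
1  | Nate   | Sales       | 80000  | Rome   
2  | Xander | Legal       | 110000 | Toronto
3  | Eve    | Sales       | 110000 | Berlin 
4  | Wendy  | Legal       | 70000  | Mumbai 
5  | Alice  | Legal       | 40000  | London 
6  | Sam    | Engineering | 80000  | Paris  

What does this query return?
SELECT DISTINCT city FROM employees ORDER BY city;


All 'city' values (row order): Rome, Toronto, Berlin, Mumbai, London, Paris
Removing duplicates leaves 6 unique value(s).

6 values:
Berlin
London
Mumbai
Paris
Rome
Toronto


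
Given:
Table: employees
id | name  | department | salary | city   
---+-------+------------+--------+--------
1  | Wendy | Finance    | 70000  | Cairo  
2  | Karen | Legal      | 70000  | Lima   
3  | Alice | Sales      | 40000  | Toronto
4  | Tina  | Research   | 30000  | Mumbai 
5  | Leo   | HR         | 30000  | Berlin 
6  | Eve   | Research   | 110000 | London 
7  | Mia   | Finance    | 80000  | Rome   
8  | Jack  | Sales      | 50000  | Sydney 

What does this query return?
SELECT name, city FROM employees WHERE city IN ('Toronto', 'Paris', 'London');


Filtering: city IN ('Toronto', 'Paris', 'London')
Matching: 2 rows

2 rows:
Alice, Toronto
Eve, London


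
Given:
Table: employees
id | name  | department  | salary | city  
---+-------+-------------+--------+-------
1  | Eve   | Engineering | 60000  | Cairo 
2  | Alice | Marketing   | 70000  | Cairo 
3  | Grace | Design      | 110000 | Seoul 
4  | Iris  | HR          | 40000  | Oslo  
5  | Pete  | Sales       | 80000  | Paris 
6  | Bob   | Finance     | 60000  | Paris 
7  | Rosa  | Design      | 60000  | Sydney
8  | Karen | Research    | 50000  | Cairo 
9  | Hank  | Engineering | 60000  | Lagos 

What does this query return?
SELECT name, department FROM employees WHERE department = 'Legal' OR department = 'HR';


Filtering: department = 'Legal' OR 'HR'
Matching: 1 rows

1 rows:
Iris, HR


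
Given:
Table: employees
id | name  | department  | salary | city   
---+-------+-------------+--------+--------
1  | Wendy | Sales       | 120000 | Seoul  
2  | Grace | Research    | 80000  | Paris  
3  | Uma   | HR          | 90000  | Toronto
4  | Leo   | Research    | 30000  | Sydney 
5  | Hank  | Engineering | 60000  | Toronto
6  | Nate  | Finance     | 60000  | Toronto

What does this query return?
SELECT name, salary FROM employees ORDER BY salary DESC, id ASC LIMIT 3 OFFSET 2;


Sort by salary DESC (id ASC tiebreak), then skip 2 and take 3
Rows 3 through 5

3 rows:
Grace, 80000
Hank, 60000
Nate, 60000


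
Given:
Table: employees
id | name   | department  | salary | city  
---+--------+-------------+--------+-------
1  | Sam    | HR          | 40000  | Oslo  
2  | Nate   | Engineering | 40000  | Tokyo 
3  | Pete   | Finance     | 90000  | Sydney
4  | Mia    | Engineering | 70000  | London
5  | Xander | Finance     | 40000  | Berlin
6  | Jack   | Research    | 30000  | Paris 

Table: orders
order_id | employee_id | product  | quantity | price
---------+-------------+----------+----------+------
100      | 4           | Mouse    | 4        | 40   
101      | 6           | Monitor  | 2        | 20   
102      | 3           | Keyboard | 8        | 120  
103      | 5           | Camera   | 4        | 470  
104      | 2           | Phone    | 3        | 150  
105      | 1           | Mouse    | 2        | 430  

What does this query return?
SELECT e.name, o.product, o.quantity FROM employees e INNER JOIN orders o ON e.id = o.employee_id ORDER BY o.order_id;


Joining employees.id = orders.employee_id:
  employee Mia (id=4) -> order Mouse
  employee Jack (id=6) -> order Monitor
  employee Pete (id=3) -> order Keyboard
  employee Xander (id=5) -> order Camera
  employee Nate (id=2) -> order Phone
  employee Sam (id=1) -> order Mouse


6 rows:
Mia, Mouse, 4
Jack, Monitor, 2
Pete, Keyboard, 8
Xander, Camera, 4
Nate, Phone, 3
Sam, Mouse, 2


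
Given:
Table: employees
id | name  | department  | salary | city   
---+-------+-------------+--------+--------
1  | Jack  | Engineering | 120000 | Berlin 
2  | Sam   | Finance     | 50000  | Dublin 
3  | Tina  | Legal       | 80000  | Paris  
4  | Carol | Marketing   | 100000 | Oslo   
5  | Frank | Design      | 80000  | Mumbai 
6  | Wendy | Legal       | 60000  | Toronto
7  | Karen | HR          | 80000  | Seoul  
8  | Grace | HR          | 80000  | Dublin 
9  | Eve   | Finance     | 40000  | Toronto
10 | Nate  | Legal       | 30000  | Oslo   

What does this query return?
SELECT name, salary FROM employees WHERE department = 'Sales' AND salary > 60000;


Filtering: department = 'Sales' AND salary > 60000
Matching: 0 rows

Empty result set (0 rows)


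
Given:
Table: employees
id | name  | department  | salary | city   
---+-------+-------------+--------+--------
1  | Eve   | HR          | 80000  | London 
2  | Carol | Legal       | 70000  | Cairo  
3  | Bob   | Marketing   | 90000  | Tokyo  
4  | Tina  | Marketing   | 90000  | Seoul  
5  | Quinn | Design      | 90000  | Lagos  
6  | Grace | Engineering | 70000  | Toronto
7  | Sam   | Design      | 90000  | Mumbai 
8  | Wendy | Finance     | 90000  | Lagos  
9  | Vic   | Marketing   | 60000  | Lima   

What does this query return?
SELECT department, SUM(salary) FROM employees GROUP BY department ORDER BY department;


Summing salary within each department:
  Design: 90000 + 90000 = 180000
  Engineering: 70000 = 70000
  Finance: 90000 = 90000
  HR: 80000 = 80000
  Legal: 70000 = 70000
  Marketing: 90000 + 90000 + 60000 = 240000


6 groups:
Design, 180000
Engineering, 70000
Finance, 90000
HR, 80000
Legal, 70000
Marketing, 240000


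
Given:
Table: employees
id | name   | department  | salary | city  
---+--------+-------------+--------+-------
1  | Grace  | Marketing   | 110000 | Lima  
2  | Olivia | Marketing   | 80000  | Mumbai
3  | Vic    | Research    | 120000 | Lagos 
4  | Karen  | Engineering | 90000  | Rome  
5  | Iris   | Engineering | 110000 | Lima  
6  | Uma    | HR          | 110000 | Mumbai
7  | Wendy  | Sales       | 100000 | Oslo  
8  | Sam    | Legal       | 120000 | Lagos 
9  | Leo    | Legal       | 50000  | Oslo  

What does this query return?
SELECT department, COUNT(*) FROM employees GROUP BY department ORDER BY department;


Assigning each row to its department group:
  Grace -> Marketing
  Olivia -> Marketing
  Vic -> Research
  Karen -> Engineering
  Iris -> Engineering
  Uma -> HR
  Wendy -> Sales
  Sam -> Legal
  Leo -> Legal


6 groups:
Engineering, 2
HR, 1
Legal, 2
Marketing, 2
Research, 1
Sales, 1


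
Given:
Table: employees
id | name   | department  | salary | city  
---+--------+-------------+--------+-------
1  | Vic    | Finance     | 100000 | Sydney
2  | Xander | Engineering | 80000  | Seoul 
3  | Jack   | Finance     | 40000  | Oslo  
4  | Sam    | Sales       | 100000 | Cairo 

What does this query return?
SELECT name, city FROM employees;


Projecting columns: name, city

4 rows:
Vic, Sydney
Xander, Seoul
Jack, Oslo
Sam, Cairo


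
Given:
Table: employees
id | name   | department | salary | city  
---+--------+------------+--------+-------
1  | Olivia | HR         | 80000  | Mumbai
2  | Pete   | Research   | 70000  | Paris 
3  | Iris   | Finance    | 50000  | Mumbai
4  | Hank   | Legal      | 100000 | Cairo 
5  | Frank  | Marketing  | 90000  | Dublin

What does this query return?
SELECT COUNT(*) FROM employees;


COUNT(*) counts all rows

5


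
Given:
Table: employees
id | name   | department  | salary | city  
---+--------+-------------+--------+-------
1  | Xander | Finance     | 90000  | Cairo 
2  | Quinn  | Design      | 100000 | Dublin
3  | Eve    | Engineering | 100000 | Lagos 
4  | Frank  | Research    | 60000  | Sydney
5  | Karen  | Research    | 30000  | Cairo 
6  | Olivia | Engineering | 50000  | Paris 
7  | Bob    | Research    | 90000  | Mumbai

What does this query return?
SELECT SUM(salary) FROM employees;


SUM(salary) = 90000 + 100000 + 100000 + 60000 + 30000 + 50000 + 90000 = 520000

520000


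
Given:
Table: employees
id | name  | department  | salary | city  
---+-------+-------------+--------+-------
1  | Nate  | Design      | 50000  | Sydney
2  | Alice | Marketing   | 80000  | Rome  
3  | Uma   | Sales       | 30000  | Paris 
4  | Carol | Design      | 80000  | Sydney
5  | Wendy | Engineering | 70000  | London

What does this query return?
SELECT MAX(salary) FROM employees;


Salaries: 50000, 80000, 30000, 80000, 70000
MAX = 80000

80000


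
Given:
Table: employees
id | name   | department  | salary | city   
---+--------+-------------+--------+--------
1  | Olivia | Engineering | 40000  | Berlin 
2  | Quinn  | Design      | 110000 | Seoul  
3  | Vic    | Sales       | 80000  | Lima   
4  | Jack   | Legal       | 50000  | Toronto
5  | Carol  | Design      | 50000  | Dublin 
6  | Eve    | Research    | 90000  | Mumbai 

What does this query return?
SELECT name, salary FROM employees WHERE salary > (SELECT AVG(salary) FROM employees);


Subquery: AVG(salary) = 70000.0
Filtering: salary > 70000.0
  Quinn (110000) -> MATCH
  Vic (80000) -> MATCH
  Eve (90000) -> MATCH


3 rows:
Quinn, 110000
Vic, 80000
Eve, 90000


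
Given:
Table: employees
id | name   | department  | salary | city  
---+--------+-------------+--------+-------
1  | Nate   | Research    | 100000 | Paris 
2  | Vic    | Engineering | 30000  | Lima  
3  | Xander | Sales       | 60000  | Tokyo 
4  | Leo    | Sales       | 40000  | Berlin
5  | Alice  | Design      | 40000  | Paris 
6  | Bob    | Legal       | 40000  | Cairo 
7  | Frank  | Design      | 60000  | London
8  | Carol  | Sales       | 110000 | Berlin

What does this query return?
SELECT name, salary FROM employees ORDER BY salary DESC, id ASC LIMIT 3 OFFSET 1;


Sort by salary DESC (id ASC tiebreak), then skip 1 and take 3
Rows 2 through 4

3 rows:
Nate, 100000
Xander, 60000
Frank, 60000
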